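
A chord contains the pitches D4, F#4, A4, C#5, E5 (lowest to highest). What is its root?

D

D, F#, A, C#, E are the tones of a D major ninth chord (D–F#–A–C#–E), making D the root.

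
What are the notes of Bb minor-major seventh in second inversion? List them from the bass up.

Bb minor-major seventh is Bb–Db–F–A. Second inversion puts the fifth (F) in the bass, with the remaining tones above: F, A, Bb, Db.

F, A, Bb, Db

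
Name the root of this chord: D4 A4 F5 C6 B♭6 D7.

Bb

D, A, F, C, Bb are the tones of a Bb major ninth chord (Bb–D–F–A–C), making Bb the root.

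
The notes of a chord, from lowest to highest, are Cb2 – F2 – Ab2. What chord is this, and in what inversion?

F diminished, second inversion

The pitch classes Cb, F, Ab arrange in thirds as F–Ab–Cb: an F diminished triad.
The lowest note is Cb, the fifth of the chord, so this is second inversion (figured bass 6/4).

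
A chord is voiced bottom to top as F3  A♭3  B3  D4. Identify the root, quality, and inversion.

Reducing to letter names: F, Ab, B, D. These stack in thirds as B–D–F–Ab — a B diminished seventh chord.
With the fifth (F) in the bass, the chord is in second inversion (figured bass 4/3).

B diminished seventh, second inversion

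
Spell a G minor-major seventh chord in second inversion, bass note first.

The chord tones are G–Bb–D–F#. With the fifth (D) lowest for second inversion: D, F#, G, Bb.

D, F#, G, Bb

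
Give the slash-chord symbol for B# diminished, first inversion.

First inversion of B# diminished has the third (D#) in the bass. As a slash chord: B#dim/D#.

B#dim/D#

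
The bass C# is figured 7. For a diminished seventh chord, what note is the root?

The figures 7 mean the root of the chord is in the bass. If C# is the root of a diminished seventh chord, the root is C# (chord tones C#–E–G–Bb).

C#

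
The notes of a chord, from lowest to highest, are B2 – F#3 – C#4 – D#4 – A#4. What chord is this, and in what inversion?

B major ninth, root position

The distinct note names are B, F#, C#, D#, A#. Stacked in thirds they read B–D#–F#–A#–C#, which is a major ninth chord on B.
B is the root of B major ninth; root in the bass means root position.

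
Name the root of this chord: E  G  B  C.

C

The distinct letter names are E, G, B, C. Arranged as a stack of thirds they read C–E–G–B, so C is the root (a C major seventh chord).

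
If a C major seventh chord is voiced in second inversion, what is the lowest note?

G

In second inversion the fifth is lowest. For C major seventh (C–E–G–B) that is G.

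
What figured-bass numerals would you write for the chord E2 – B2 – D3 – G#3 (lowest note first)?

7

The notes E, B, D, G# stack in thirds as E–G#–B–D — an E dominant seventh chord. The bass E is the root, so this is root position: figured 7.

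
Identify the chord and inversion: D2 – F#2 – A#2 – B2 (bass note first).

The pitch classes D, F#, A#, B arrange in thirds as B–D–F#–A#: a B minor-major seventh chord.
With the third (D) in the bass, the chord is in first inversion (figured bass 6/5).

B minor-major seventh, first inversion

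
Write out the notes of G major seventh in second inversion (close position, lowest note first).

D, F#, G, B

The chord tones are G–B–D–F#. With the fifth (D) lowest for second inversion: D, F#, G, B.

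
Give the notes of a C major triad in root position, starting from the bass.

Spelling C major: C–E–G. In root position the root is bass, giving C, E, G from the bottom.

C, E, G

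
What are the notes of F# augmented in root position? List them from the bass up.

F#, A#, C##

The chord tones are F#–A#–C##. With the root (F#) lowest for root position: F#, A#, C##.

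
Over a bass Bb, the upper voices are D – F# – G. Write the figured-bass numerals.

The notes Bb, D, F#, G stack in thirds as G–Bb–D–F# — a G minor-major seventh chord. The bass Bb is the third, so this is first inversion: figured 6/5.

6/5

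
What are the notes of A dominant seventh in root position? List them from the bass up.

A dominant seventh is A–C#–E–G. Root position puts the root (A) in the bass, with the remaining tones above: A, C#, E, G.

A, C#, E, G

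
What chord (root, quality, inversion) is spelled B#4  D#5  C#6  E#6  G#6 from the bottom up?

Reducing to letter names: B#, D#, C#, E#, G#. These stack in thirds as C#–E#–G#–B#–D# — a C# major ninth chord.
B# is the seventh of C# major ninth; seventh in the bass means third inversion.

C# major ninth, third inversion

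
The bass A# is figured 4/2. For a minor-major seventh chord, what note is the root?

B

The figures 4/2 mean the seventh of the chord is in the bass. If A# is the seventh of a minor-major seventh chord, the root is B (chord tones B–D–F#–A#).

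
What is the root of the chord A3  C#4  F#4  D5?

D

A, C#, F#, D are the tones of a D major seventh chord (D–F#–A–C#), making D the root.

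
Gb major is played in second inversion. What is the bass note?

In second inversion the fifth is lowest. For Gb major (Gb–Bb–Db) that is Db.

Db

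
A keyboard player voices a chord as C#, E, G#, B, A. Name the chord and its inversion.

Reducing to letter names: C#, E, G#, B, A. These stack in thirds as A–C#–E–G#–B — an A major ninth chord.
The lowest note is C#, the third of the chord, so this is first inversion.

A major ninth, first inversion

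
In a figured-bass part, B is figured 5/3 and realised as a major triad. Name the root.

The figures 5/3 mean the root of the chord is in the bass. If B is the root of a major triad, the root is B (chord tones B–D#–F#).

B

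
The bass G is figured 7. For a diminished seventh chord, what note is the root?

G

The figures 7 mean the root of the chord is in the bass. If G is the root of a diminished seventh chord, the root is G (chord tones G–Bb–Db–Fb).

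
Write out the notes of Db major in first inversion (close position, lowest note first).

Spelling Db major: Db–F–Ab. In first inversion the third is bass, giving F, Ab, Db from the bottom.

F, Ab, Db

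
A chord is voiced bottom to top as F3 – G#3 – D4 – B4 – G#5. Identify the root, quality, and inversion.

The pitch classes F, G#, D, B arrange in thirds as G#–B–D–F: a G# diminished seventh chord.
The lowest note is F, the seventh of the chord, so this is third inversion (figured bass 4/2).

G# diminished seventh, third inversion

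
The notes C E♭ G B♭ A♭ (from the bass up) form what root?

Ab

C, Eb, G, Bb, Ab are the tones of an Ab major ninth chord (Ab–C–Eb–G–Bb), making Ab the root.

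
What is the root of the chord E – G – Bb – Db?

E

E, G, Bb, Db are the tones of an E diminished seventh chord (E–G–Bb–Db), making E the root.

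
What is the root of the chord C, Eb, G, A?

C, Eb, G, A are the tones of an A half-diminished seventh chord (A–C–Eb–G), making A the root.

A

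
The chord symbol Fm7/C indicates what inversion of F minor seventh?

Fm7/C means F minor seventh with C in the bass. C is the fifth of F minor seventh (F–Ab–C–Eb), so this is second inversion.

second inversion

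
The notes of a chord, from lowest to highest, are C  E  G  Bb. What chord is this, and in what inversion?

The distinct note names are C, E, G, Bb. Stacked in thirds they read C–E–G–Bb, which is a dominant seventh chord on C.
The lowest note is C, the root of the chord, so this is root position (figured bass 7).

C dominant seventh, root position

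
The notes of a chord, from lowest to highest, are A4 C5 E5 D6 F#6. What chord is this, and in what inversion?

The distinct note names are A, C, E, D, F#. Stacked in thirds they read D–F#–A–C–E, which is a dominant ninth chord on D.
With the fifth (A) in the bass, the chord is in second inversion.

D dominant ninth, second inversion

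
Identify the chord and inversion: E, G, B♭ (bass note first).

The distinct note names are E, G, Bb. Stacked in thirds they read E–G–Bb, which is a diminished triad on E.
E is the root of E diminished; root in the bass means root position (figured bass 5/3).

E diminished, root position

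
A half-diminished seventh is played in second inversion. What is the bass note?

In second inversion the fifth is lowest. For A half-diminished seventh (A–C–Eb–G) that is Eb.

Eb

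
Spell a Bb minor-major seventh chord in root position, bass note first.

Bb, Db, F, A

The chord tones are Bb–Db–F–A. With the root (Bb) lowest for root position: Bb, Db, F, A.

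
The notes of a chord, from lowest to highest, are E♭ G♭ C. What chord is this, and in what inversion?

C diminished, first inversion

The distinct note names are Eb, Gb, C. Stacked in thirds they read C–Eb–Gb, which is a diminished triad on C.
With the third (Eb) in the bass, the chord is in first inversion (figured bass 6).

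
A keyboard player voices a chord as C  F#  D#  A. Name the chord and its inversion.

The distinct note names are C, F#, D#, A. Stacked in thirds they read D#–F#–A–C, which is a diminished seventh chord on D#.
The lowest note is C, the seventh of the chord, so this is third inversion (figured bass 4/2).

D# diminished seventh, third inversion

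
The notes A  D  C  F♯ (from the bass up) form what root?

A, D, C, F# are the tones of a D dominant seventh chord (D–F#–A–C), making D the root.

D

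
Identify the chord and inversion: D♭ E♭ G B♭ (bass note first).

The pitch classes Db, Eb, G, Bb arrange in thirds as Eb–G–Bb–Db: an Eb dominant seventh chord.
The lowest note is Db, the seventh of the chord, so this is third inversion (figured bass 4/2).

Eb dominant seventh, third inversion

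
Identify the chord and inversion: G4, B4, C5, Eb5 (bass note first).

C minor-major seventh, second inversion

Reducing to letter names: G, B, C, Eb. These stack in thirds as C–Eb–G–B — a C minor-major seventh chord.
With the fifth (G) in the bass, the chord is in second inversion (figured bass 4/3).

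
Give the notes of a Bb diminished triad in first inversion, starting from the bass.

Bb diminished is Bb–Db–Fb. First inversion puts the third (Db) in the bass, with the remaining tones above: Db, Fb, Bb.

Db, Fb, Bb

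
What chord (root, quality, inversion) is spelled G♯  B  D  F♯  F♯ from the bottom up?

The distinct note names are G#, B, D, F#. Stacked in thirds they read G#–B–D–F#, which is a half-diminished seventh chord on G#.
The lowest note is G#, the root of the chord, so this is root position (figured bass 7).

G# half-diminished seventh, root position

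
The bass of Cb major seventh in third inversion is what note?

Bb

Cb major seventh is Cb–Eb–Gb–Bb. Third inversion places the seventh in the bass: Bb.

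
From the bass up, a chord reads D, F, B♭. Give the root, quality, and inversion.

The distinct note names are D, F, Bb. Stacked in thirds they read Bb–D–F, which is a major triad on Bb.
The lowest note is D, the third of the chord, so this is first inversion (figured bass 6).

Bb major, first inversion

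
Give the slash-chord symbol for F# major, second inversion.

Second inversion of F# major has the fifth (C#) in the bass. As a slash chord: F#maj/C#.

F#maj/C#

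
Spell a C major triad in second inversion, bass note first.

G, C, E

C major is C–E–G. Second inversion puts the fifth (G) in the bass, with the remaining tones above: G, C, E.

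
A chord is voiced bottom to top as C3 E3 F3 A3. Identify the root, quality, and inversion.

F major seventh, second inversion

Reducing to letter names: C, E, F, A. These stack in thirds as F–A–C–E — an F major seventh chord.
C is the fifth of F major seventh; fifth in the bass means second inversion (figured bass 4/3).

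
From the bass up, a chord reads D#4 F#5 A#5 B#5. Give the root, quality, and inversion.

The pitch classes D#, F#, A#, B# arrange in thirds as B#–D#–F#–A#: a B# half-diminished seventh chord.
With the third (D#) in the bass, the chord is in first inversion (figured bass 6/5).

B# half-diminished seventh, first inversion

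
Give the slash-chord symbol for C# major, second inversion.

C#maj/G#

Second inversion of C# major has the fifth (G#) in the bass. As a slash chord: C#maj/G#.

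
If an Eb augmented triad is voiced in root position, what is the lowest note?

Eb

Eb augmented is Eb–G–B. Root position places the root in the bass: Eb.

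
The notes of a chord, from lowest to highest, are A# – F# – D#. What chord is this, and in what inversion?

Reducing to letter names: A#, F#, D#. These stack in thirds as D#–F#–A# — a D# minor triad.
With the fifth (A#) in the bass, the chord is in second inversion (figured bass 6/4).

D# minor, second inversion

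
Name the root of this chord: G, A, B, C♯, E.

A

The distinct letter names are G, A, B, C#, E. Arranged as a stack of thirds they read A–C#–E–G–B, so A is the root (an A dominant ninth chord).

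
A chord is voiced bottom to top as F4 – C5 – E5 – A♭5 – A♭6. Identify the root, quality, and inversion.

F minor-major seventh, root position

The distinct note names are F, C, E, Ab. Stacked in thirds they read F–Ab–C–E, which is a minor-major seventh chord on F.
With the root (F) in the bass, the chord is in root position (figured bass 7).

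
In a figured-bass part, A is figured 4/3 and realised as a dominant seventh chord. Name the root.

D

The figures 4/3 mean the fifth of the chord is in the bass. If A is the fifth of a dominant seventh chord, the root is D (chord tones D–F#–A–C).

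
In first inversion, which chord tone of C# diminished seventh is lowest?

E

In first inversion the third is lowest. For C# diminished seventh (C#–E–G–Bb) that is E.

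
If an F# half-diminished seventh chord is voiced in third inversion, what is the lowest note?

In third inversion the seventh is lowest. For F# half-diminished seventh (F#–A–C–E) that is E.

E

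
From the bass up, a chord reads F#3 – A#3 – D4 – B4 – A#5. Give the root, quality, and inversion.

B minor-major seventh, second inversion

The pitch classes F#, A#, D, B arrange in thirds as B–D–F#–A#: a B minor-major seventh chord.
The lowest note is F#, the fifth of the chord, so this is second inversion (figured bass 4/3).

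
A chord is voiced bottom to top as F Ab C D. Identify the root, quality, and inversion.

D half-diminished seventh, first inversion

The pitch classes F, Ab, C, D arrange in thirds as D–F–Ab–C: a D half-diminished seventh chord.
The lowest note is F, the third of the chord, so this is first inversion (figured bass 6/5).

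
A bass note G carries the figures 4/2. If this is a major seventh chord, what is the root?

The figures 4/2 mean the seventh of the chord is in the bass. If G is the seventh of a major seventh chord, the root is Ab (chord tones Ab–C–Eb–G).

Ab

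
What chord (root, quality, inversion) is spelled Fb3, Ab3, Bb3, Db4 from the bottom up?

Reducing to letter names: Fb, Ab, Bb, Db. These stack in thirds as Bb–Db–Fb–Ab — a Bb half-diminished seventh chord.
With the fifth (Fb) in the bass, the chord is in second inversion (figured bass 4/3).

Bb half-diminished seventh, second inversion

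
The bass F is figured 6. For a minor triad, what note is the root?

The figures 6 mean the third of the chord is in the bass. If F is the third of a minor triad, the root is D (chord tones D–F–A).

D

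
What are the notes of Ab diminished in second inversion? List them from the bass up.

The chord tones are Ab–Cb–Ebb. With the fifth (Ebb) lowest for second inversion: Ebb, Ab, Cb.

Ebb, Ab, Cb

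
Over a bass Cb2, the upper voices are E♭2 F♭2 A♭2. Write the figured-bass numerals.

4/3

The notes Cb, Eb, Fb, Ab stack in thirds as Fb–Ab–Cb–Eb — an Fb major seventh chord. The bass Cb is the fifth, so this is second inversion: figured 4/3.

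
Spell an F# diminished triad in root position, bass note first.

F# diminished is F#–A–C. Root position puts the root (F#) in the bass, with the remaining tones above: F#, A, C.

F#, A, C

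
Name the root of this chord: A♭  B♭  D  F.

Reordering Ab, Bb, D, F into stacked thirds gives Bb–D–F–Ab; the bottom of that stack, Bb, is the root.

Bb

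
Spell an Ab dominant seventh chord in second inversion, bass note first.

Spelling Ab dominant seventh: Ab–C–Eb–Gb. In second inversion the fifth is bass, giving Eb, Gb, Ab, C from the bottom.

Eb, Gb, Ab, C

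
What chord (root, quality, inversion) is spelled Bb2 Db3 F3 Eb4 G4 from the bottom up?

Reducing to letter names: Bb, Db, F, Eb, G. These stack in thirds as Eb–G–Bb–Db–F — an Eb dominant ninth chord.
With the fifth (Bb) in the bass, the chord is in second inversion.

Eb dominant ninth, second inversion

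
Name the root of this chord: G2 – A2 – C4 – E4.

Reordering G, A, C, E into stacked thirds gives A–C–E–G; the bottom of that stack, A, is the root.

A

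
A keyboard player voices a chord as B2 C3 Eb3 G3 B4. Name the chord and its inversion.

C minor-major seventh, third inversion

The pitch classes B, C, Eb, G arrange in thirds as C–Eb–G–B: a C minor-major seventh chord.
With the seventh (B) in the bass, the chord is in third inversion (figured bass 4/2).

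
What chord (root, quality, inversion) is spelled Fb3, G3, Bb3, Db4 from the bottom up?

Reducing to letter names: Fb, G, Bb, Db. These stack in thirds as G–Bb–Db–Fb — a G diminished seventh chord.
With the seventh (Fb) in the bass, the chord is in third inversion (figured bass 4/2).

G diminished seventh, third inversion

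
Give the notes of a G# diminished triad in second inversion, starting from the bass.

D, G#, B

Spelling G# diminished: G#–B–D. In second inversion the fifth is bass, giving D, G#, B from the bottom.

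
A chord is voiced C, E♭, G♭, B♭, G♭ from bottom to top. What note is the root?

C

Reordering C, Eb, Gb, Bb into stacked thirds gives C–Eb–Gb–Bb; the bottom of that stack, C, is the root.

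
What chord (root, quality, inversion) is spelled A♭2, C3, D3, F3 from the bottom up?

D half-diminished seventh, second inversion

The pitch classes Ab, C, D, F arrange in thirds as D–F–Ab–C: a D half-diminished seventh chord.
Ab is the fifth of D half-diminished seventh; fifth in the bass means second inversion (figured bass 4/3).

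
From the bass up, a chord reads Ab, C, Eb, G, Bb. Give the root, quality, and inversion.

Ab major ninth, root position

Reducing to letter names: Ab, C, Eb, G, Bb. These stack in thirds as Ab–C–Eb–G–Bb — an Ab major ninth chord.
Ab is the root of Ab major ninth; root in the bass means root position.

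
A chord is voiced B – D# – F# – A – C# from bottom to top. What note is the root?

The distinct letter names are B, D#, F#, A, C#. Arranged as a stack of thirds they read B–D#–F#–A–C#, so B is the root (a B dominant ninth chord).

B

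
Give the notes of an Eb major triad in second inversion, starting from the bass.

Spelling Eb major: Eb–G–Bb. In second inversion the fifth is bass, giving Bb, Eb, G from the bottom.

Bb, Eb, G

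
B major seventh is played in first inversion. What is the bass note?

B major seventh is B–D#–F#–A#. First inversion places the third in the bass: D#.

D#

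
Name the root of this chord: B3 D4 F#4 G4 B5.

B, D, F#, G are the tones of a G major seventh chord (G–B–D–F#), making G the root.

G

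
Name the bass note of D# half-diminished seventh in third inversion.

D# half-diminished seventh is D#–F#–A–C#. Third inversion places the seventh in the bass: C#.

C#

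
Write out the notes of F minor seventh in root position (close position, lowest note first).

F minor seventh is F–Ab–C–Eb. Root position puts the root (F) in the bass, with the remaining tones above: F, Ab, C, Eb.

F, Ab, C, Eb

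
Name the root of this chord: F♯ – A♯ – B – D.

B

Reordering F#, A#, B, D into stacked thirds gives B–D–F#–A#; the bottom of that stack, B, is the root.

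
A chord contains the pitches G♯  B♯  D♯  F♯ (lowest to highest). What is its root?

G#

The distinct letter names are G#, B#, D#, F#. Arranged as a stack of thirds they read G#–B#–D#–F#, so G# is the root (a G# dominant seventh chord).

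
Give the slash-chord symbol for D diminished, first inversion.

Ddim/F

First inversion of D diminished has the third (F) in the bass. As a slash chord: Ddim/F.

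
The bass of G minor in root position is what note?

G

In root position the root is lowest. For G minor (G–Bb–D) that is G.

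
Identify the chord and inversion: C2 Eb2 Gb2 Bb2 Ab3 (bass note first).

The pitch classes C, Eb, Gb, Bb, Ab arrange in thirds as Ab–C–Eb–Gb–Bb: an Ab dominant ninth chord.
With the third (C) in the bass, the chord is in first inversion.

Ab dominant ninth, first inversion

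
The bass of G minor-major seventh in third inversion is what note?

F#

In third inversion the seventh is lowest. For G minor-major seventh (G–Bb–D–F#) that is F#.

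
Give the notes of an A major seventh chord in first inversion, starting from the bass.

C#, E, G#, A

Spelling A major seventh: A–C#–E–G#. In first inversion the third is bass, giving C#, E, G#, A from the bottom.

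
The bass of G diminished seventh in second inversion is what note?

G diminished seventh is G–Bb–Db–Fb. Second inversion places the fifth in the bass: Db.

Db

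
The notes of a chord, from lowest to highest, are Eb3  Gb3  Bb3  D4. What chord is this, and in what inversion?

The pitch classes Eb, Gb, Bb, D arrange in thirds as Eb–Gb–Bb–D: an Eb minor-major seventh chord.
The lowest note is Eb, the root of the chord, so this is root position (figured bass 7).

Eb minor-major seventh, root position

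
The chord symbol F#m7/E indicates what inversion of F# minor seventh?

F#m7/E means F# minor seventh with E in the bass. E is the seventh of F# minor seventh (F#–A–C#–E), so this is third inversion.

third inversion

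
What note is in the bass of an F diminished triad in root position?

F

In root position the root is lowest. For F diminished (F–Ab–Cb) that is F.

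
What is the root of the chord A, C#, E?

A, C#, E are the tones of an A major triad (A–C#–E), making A the root.

A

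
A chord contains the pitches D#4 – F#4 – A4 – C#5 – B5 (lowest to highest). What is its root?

B

The distinct letter names are D#, F#, A, C#, B. Arranged as a stack of thirds they read B–D#–F#–A–C#, so B is the root (a B dominant ninth chord).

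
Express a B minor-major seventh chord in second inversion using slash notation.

Second inversion of B minor-major seventh has the fifth (F#) in the bass. As a slash chord: Bm(maj7)/F#.

Bm(maj7)/F#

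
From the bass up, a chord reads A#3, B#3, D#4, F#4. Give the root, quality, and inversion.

The distinct note names are A#, B#, D#, F#. Stacked in thirds they read B#–D#–F#–A#, which is a half-diminished seventh chord on B#.
With the seventh (A#) in the bass, the chord is in third inversion (figured bass 4/2).

B# half-diminished seventh, third inversion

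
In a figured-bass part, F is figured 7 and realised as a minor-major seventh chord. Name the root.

F

The figures 7 mean the root of the chord is in the bass. If F is the root of a minor-major seventh chord, the root is F (chord tones F–Ab–C–E).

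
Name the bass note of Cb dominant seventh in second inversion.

In second inversion the fifth is lowest. For Cb dominant seventh (Cb–Eb–Gb–Bbb) that is Gb.

Gb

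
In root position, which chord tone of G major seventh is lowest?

G major seventh is G–B–D–F#. Root position places the root in the bass: G.

G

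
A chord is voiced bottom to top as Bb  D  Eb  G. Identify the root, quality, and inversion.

The pitch classes Bb, D, Eb, G arrange in thirds as Eb–G–Bb–D: an Eb major seventh chord.
With the fifth (Bb) in the bass, the chord is in second inversion (figured bass 4/3).

Eb major seventh, second inversion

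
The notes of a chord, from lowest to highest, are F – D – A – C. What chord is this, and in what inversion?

Reducing to letter names: F, D, A, C. These stack in thirds as D–F–A–C — a D minor seventh chord.
The lowest note is F, the third of the chord, so this is first inversion (figured bass 6/5).

D minor seventh, first inversion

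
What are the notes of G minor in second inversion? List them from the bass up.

D, G, Bb

Spelling G minor: G–Bb–D. In second inversion the fifth is bass, giving D, G, Bb from the bottom.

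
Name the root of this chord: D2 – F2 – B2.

B

D, F, B are the tones of a B diminished triad (B–D–F), making B the root.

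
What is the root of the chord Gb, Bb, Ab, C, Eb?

Ab

Gb, Bb, Ab, C, Eb are the tones of an Ab dominant ninth chord (Ab–C–Eb–Gb–Bb), making Ab the root.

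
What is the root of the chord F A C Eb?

F

Reordering F, A, C, Eb into stacked thirds gives F–A–C–Eb; the bottom of that stack, F, is the root.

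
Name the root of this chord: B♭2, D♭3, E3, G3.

Bb, Db, E, G are the tones of an E diminished seventh chord (E–G–Bb–Db), making E the root.

E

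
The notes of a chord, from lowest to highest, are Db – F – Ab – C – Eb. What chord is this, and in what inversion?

Db major ninth, root position

The pitch classes Db, F, Ab, C, Eb arrange in thirds as Db–F–Ab–C–Eb: a Db major ninth chord.
Db is the root of Db major ninth; root in the bass means root position.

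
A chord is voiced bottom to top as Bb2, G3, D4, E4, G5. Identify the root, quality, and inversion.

E half-diminished seventh, second inversion

Reducing to letter names: Bb, G, D, E. These stack in thirds as E–G–Bb–D — an E half-diminished seventh chord.
The lowest note is Bb, the fifth of the chord, so this is second inversion (figured bass 4/3).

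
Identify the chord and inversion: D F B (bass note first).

B diminished, first inversion

The pitch classes D, F, B arrange in thirds as B–D–F: a B diminished triad.
With the third (D) in the bass, the chord is in first inversion (figured bass 6).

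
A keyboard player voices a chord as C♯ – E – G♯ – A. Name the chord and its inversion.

Reducing to letter names: C#, E, G#, A. These stack in thirds as A–C#–E–G# — an A major seventh chord.
With the third (C#) in the bass, the chord is in first inversion (figured bass 6/5).

A major seventh, first inversion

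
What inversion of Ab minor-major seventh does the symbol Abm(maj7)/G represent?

Abm(maj7)/G means Ab minor-major seventh with G in the bass. G is the seventh of Ab minor-major seventh (Ab–Cb–Eb–G), so this is third inversion.

third inversion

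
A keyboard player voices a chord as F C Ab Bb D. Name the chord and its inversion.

The distinct note names are F, C, Ab, Bb, D. Stacked in thirds they read Bb–D–F–Ab–C, which is a dominant ninth chord on Bb.
The lowest note is F, the fifth of the chord, so this is second inversion.

Bb dominant ninth, second inversion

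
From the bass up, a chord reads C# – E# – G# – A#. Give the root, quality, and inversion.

The distinct note names are C#, E#, G#, A#. Stacked in thirds they read A#–C#–E#–G#, which is a minor seventh chord on A#.
The lowest note is C#, the third of the chord, so this is first inversion (figured bass 6/5).

A# minor seventh, first inversion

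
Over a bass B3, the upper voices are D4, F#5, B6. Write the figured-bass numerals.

The notes B, D, F# stack in thirds as B–D–F# — a B minor triad. The bass B is the root, so this is root position: figured 5/3.

5/3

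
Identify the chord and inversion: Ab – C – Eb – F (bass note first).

Reducing to letter names: Ab, C, Eb, F. These stack in thirds as F–Ab–C–Eb — an F minor seventh chord.
With the third (Ab) in the bass, the chord is in first inversion (figured bass 6/5).

F minor seventh, first inversion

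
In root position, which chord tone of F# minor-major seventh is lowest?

F# minor-major seventh is F#–A–C#–E#. Root position places the root in the bass: F#.

F#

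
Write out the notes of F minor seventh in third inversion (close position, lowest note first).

Spelling F minor seventh: F–Ab–C–Eb. In third inversion the seventh is bass, giving Eb, F, Ab, C from the bottom.

Eb, F, Ab, C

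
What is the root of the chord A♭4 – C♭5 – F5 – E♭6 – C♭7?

The distinct letter names are Ab, Cb, F, Eb. Arranged as a stack of thirds they read F–Ab–Cb–Eb, so F is the root (an F half-diminished seventh chord).

F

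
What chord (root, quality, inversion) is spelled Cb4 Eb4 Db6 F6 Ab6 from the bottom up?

Db dominant ninth, third inversion

The pitch classes Cb, Eb, Db, F, Ab arrange in thirds as Db–F–Ab–Cb–Eb: a Db dominant ninth chord.
With the seventh (Cb) in the bass, the chord is in third inversion.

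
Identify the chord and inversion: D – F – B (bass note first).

The distinct note names are D, F, B. Stacked in thirds they read B–D–F, which is a diminished triad on B.
The lowest note is D, the third of the chord, so this is first inversion (figured bass 6).

B diminished, first inversion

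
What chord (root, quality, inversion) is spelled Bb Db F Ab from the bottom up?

The distinct note names are Bb, Db, F, Ab. Stacked in thirds they read Bb–Db–F–Ab, which is a minor seventh chord on Bb.
The lowest note is Bb, the root of the chord, so this is root position (figured bass 7).

Bb minor seventh, root position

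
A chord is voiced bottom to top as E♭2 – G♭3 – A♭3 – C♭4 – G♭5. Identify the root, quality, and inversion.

Reducing to letter names: Eb, Gb, Ab, Cb. These stack in thirds as Ab–Cb–Eb–Gb — an Ab minor seventh chord.
With the fifth (Eb) in the bass, the chord is in second inversion (figured bass 4/3).

Ab minor seventh, second inversion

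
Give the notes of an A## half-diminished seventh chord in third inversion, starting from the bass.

G##, A##, C##, E#

A## half-diminished seventh is A##–C##–E#–G##. Third inversion puts the seventh (G##) in the bass, with the remaining tones above: G##, A##, C##, E#.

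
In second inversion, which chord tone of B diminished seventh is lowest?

F

In second inversion the fifth is lowest. For B diminished seventh (B–D–F–Ab) that is F.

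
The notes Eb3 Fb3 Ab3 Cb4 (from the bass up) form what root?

The distinct letter names are Eb, Fb, Ab, Cb. Arranged as a stack of thirds they read Fb–Ab–Cb–Eb, so Fb is the root (an Fb major seventh chord).

Fb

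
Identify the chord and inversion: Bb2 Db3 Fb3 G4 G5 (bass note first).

Reducing to letter names: Bb, Db, Fb, G. These stack in thirds as G–Bb–Db–Fb — a G diminished seventh chord.
Bb is the third of G diminished seventh; third in the bass means first inversion (figured bass 6/5).

G diminished seventh, first inversion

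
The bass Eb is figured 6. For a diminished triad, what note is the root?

C

The figures 6 mean the third of the chord is in the bass. If Eb is the third of a diminished triad, the root is C (chord tones C–Eb–Gb).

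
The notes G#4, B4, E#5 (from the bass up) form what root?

G#, B, E# are the tones of an E# diminished triad (E#–G#–B), making E# the root.

E#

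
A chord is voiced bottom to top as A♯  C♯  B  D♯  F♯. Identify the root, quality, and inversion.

The pitch classes A#, C#, B, D#, F# arrange in thirds as B–D#–F#–A#–C#: a B major ninth chord.
A# is the seventh of B major ninth; seventh in the bass means third inversion.

B major ninth, third inversion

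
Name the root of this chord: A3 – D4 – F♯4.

D

A, D, F# are the tones of a D major triad (D–F#–A), making D the root.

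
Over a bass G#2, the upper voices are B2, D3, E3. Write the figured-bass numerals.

6/5

The notes G#, B, D, E stack in thirds as E–G#–B–D — an E dominant seventh chord. The bass G# is the third, so this is first inversion: figured 6/5.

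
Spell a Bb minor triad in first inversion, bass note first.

Spelling Bb minor: Bb–Db–F. In first inversion the third is bass, giving Db, F, Bb from the bottom.

Db, F, Bb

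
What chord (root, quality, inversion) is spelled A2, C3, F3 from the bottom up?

The distinct note names are A, C, F. Stacked in thirds they read F–A–C, which is a major triad on F.
A is the third of F major; third in the bass means first inversion (figured bass 6).

F major, first inversion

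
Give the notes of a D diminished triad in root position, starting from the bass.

D diminished is D–F–Ab. Root position puts the root (D) in the bass, with the remaining tones above: D, F, Ab.

D, F, Ab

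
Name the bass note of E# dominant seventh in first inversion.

E# dominant seventh is E#–G##–B#–D#. First inversion places the third in the bass: G##.

G##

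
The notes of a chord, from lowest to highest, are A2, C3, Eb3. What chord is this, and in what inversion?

A diminished, root position

The pitch classes A, C, Eb arrange in thirds as A–C–Eb: an A diminished triad.
With the root (A) in the bass, the chord is in root position (figured bass 5/3).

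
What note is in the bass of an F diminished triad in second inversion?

In second inversion the fifth is lowest. For F diminished (F–Ab–Cb) that is Cb.

Cb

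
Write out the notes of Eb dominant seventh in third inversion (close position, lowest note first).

The chord tones are Eb–G–Bb–Db. With the seventh (Db) lowest for third inversion: Db, Eb, G, Bb.

Db, Eb, G, Bb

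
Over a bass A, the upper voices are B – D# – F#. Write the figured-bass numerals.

The notes A, B, D#, F# stack in thirds as B–D#–F#–A — a B dominant seventh chord. The bass A is the seventh, so this is third inversion: figured 4/2.

4/2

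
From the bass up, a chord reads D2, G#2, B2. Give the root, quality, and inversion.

G# diminished, second inversion

Reducing to letter names: D, G#, B. These stack in thirds as G#–B–D — a G# diminished triad.
D is the fifth of G# diminished; fifth in the bass means second inversion (figured bass 6/4).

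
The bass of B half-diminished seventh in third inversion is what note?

In third inversion the seventh is lowest. For B half-diminished seventh (B–D–F–A) that is A.

A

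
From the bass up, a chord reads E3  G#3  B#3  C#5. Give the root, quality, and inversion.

C# minor-major seventh, first inversion

The pitch classes E, G#, B#, C# arrange in thirds as C#–E–G#–B#: a C# minor-major seventh chord.
The lowest note is E, the third of the chord, so this is first inversion (figured bass 6/5).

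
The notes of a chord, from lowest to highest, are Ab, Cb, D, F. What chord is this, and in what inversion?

D diminished seventh, second inversion

Reducing to letter names: Ab, Cb, D, F. These stack in thirds as D–F–Ab–Cb — a D diminished seventh chord.
The lowest note is Ab, the fifth of the chord, so this is second inversion (figured bass 4/3).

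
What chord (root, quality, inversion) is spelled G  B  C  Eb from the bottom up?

C minor-major seventh, second inversion

Reducing to letter names: G, B, C, Eb. These stack in thirds as C–Eb–G–B — a C minor-major seventh chord.
G is the fifth of C minor-major seventh; fifth in the bass means second inversion (figured bass 4/3).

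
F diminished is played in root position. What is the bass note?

F

The root of F diminished (F–Ab–Cb) is F; that is the bass in root position.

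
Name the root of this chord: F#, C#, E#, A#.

F#, C#, E#, A# are the tones of an F# major seventh chord (F#–A#–C#–E#), making F# the root.

F#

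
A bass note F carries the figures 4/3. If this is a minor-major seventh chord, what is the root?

The figures 4/3 mean the fifth of the chord is in the bass. If F is the fifth of a minor-major seventh chord, the root is Bb (chord tones Bb–Db–F–A).

Bb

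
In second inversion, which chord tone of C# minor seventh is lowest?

In second inversion the fifth is lowest. For C# minor seventh (C#–E–G#–B) that is G#.

G#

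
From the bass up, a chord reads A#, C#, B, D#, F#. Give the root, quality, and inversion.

B major ninth, third inversion

The pitch classes A#, C#, B, D#, F# arrange in thirds as B–D#–F#–A#–C#: a B major ninth chord.
With the seventh (A#) in the bass, the chord is in third inversion.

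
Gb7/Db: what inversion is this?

Gb7/Db means Gb dominant seventh with Db in the bass. Db is the fifth of Gb dominant seventh (Gb–Bb–Db–Fb), so this is second inversion.

second inversion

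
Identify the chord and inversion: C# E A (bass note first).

The distinct note names are C#, E, A. Stacked in thirds they read A–C#–E, which is a major triad on A.
With the third (C#) in the bass, the chord is in first inversion (figured bass 6).

A major, first inversion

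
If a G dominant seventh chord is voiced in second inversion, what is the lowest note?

D

In second inversion the fifth is lowest. For G dominant seventh (G–B–D–F) that is D.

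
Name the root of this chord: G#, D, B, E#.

G#, D, B, E# are the tones of an E# diminished seventh chord (E#–G#–B–D), making E# the root.

E#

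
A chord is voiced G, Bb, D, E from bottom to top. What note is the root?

Reordering G, Bb, D, E into stacked thirds gives E–G–Bb–D; the bottom of that stack, E, is the root.

E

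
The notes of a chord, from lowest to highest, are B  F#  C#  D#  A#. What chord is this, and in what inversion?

The pitch classes B, F#, C#, D#, A# arrange in thirds as B–D#–F#–A#–C#: a B major ninth chord.
The lowest note is B, the root of the chord, so this is root position.

B major ninth, root position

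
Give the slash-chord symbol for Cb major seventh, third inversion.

Cbmaj7/Bb

Third inversion of Cb major seventh has the seventh (Bb) in the bass. As a slash chord: Cbmaj7/Bb.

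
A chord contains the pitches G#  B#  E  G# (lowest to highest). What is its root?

G#, B#, E are the tones of an E augmented triad (E–G#–B#), making E the root.

E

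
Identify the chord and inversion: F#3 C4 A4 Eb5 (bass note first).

F# diminished seventh, root position

The pitch classes F#, C, A, Eb arrange in thirds as F#–A–C–Eb: an F# diminished seventh chord.
The lowest note is F#, the root of the chord, so this is root position (figured bass 7).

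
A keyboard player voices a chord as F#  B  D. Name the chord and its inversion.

The distinct note names are F#, B, D. Stacked in thirds they read B–D–F#, which is a minor triad on B.
The lowest note is F#, the fifth of the chord, so this is second inversion (figured bass 6/4).

B minor, second inversion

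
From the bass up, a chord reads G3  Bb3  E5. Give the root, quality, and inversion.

The pitch classes G, Bb, E arrange in thirds as E–G–Bb: an E diminished triad.
G is the third of E diminished; third in the bass means first inversion (figured bass 6).

E diminished, first inversion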